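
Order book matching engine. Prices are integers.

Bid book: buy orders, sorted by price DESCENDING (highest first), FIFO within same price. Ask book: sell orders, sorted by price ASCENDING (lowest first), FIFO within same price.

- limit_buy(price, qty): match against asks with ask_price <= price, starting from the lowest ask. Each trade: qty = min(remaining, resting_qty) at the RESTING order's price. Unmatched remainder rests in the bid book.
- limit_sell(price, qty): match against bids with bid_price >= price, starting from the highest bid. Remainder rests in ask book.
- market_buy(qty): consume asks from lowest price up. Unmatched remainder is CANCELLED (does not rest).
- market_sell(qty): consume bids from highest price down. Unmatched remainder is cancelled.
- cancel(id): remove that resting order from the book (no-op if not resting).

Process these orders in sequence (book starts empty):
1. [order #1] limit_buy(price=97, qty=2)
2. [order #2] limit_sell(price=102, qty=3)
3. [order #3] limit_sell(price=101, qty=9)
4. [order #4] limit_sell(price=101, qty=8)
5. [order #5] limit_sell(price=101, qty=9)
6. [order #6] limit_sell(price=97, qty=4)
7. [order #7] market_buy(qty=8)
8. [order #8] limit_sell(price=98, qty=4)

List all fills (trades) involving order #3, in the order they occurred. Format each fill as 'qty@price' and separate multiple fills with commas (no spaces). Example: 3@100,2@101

After op 1 [order #1] limit_buy(price=97, qty=2): fills=none; bids=[#1:2@97] asks=[-]
After op 2 [order #2] limit_sell(price=102, qty=3): fills=none; bids=[#1:2@97] asks=[#2:3@102]
After op 3 [order #3] limit_sell(price=101, qty=9): fills=none; bids=[#1:2@97] asks=[#3:9@101 #2:3@102]
After op 4 [order #4] limit_sell(price=101, qty=8): fills=none; bids=[#1:2@97] asks=[#3:9@101 #4:8@101 #2:3@102]
After op 5 [order #5] limit_sell(price=101, qty=9): fills=none; bids=[#1:2@97] asks=[#3:9@101 #4:8@101 #5:9@101 #2:3@102]
After op 6 [order #6] limit_sell(price=97, qty=4): fills=#1x#6:2@97; bids=[-] asks=[#6:2@97 #3:9@101 #4:8@101 #5:9@101 #2:3@102]
After op 7 [order #7] market_buy(qty=8): fills=#7x#6:2@97 #7x#3:6@101; bids=[-] asks=[#3:3@101 #4:8@101 #5:9@101 #2:3@102]
After op 8 [order #8] limit_sell(price=98, qty=4): fills=none; bids=[-] asks=[#8:4@98 #3:3@101 #4:8@101 #5:9@101 #2:3@102]

Answer: 6@101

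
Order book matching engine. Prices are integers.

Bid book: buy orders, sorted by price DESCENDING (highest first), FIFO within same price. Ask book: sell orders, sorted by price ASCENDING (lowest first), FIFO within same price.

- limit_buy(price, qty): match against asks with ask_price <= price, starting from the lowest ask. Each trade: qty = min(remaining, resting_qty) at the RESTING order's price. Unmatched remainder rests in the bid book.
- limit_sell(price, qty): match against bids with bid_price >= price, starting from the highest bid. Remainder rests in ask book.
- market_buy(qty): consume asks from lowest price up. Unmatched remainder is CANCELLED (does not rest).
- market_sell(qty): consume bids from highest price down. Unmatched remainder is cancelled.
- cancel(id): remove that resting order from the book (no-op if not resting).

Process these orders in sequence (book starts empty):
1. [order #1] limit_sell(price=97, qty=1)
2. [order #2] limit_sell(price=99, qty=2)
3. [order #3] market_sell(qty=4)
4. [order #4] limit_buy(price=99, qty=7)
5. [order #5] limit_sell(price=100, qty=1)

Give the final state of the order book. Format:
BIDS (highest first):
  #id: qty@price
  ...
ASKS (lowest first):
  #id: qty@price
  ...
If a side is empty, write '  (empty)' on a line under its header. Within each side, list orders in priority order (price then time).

After op 1 [order #1] limit_sell(price=97, qty=1): fills=none; bids=[-] asks=[#1:1@97]
After op 2 [order #2] limit_sell(price=99, qty=2): fills=none; bids=[-] asks=[#1:1@97 #2:2@99]
After op 3 [order #3] market_sell(qty=4): fills=none; bids=[-] asks=[#1:1@97 #2:2@99]
After op 4 [order #4] limit_buy(price=99, qty=7): fills=#4x#1:1@97 #4x#2:2@99; bids=[#4:4@99] asks=[-]
After op 5 [order #5] limit_sell(price=100, qty=1): fills=none; bids=[#4:4@99] asks=[#5:1@100]

Answer: BIDS (highest first):
  #4: 4@99
ASKS (lowest first):
  #5: 1@100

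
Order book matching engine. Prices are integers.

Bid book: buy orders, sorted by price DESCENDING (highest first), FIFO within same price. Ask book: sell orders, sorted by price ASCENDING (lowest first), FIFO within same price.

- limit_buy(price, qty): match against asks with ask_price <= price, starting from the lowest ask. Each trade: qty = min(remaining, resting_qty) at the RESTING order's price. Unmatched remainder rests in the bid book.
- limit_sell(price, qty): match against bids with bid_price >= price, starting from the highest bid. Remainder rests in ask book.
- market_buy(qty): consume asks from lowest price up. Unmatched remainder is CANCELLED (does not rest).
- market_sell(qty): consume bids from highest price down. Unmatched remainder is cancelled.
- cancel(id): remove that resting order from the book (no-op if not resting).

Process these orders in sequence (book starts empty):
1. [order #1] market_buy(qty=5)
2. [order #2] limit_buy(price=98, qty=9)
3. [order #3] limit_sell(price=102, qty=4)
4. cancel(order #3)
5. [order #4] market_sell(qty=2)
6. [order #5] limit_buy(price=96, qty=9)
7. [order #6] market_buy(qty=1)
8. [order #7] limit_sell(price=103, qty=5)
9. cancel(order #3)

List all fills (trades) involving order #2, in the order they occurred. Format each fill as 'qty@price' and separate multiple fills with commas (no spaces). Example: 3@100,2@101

After op 1 [order #1] market_buy(qty=5): fills=none; bids=[-] asks=[-]
After op 2 [order #2] limit_buy(price=98, qty=9): fills=none; bids=[#2:9@98] asks=[-]
After op 3 [order #3] limit_sell(price=102, qty=4): fills=none; bids=[#2:9@98] asks=[#3:4@102]
After op 4 cancel(order #3): fills=none; bids=[#2:9@98] asks=[-]
After op 5 [order #4] market_sell(qty=2): fills=#2x#4:2@98; bids=[#2:7@98] asks=[-]
After op 6 [order #5] limit_buy(price=96, qty=9): fills=none; bids=[#2:7@98 #5:9@96] asks=[-]
After op 7 [order #6] market_buy(qty=1): fills=none; bids=[#2:7@98 #5:9@96] asks=[-]
After op 8 [order #7] limit_sell(price=103, qty=5): fills=none; bids=[#2:7@98 #5:9@96] asks=[#7:5@103]
After op 9 cancel(order #3): fills=none; bids=[#2:7@98 #5:9@96] asks=[#7:5@103]

Answer: 2@98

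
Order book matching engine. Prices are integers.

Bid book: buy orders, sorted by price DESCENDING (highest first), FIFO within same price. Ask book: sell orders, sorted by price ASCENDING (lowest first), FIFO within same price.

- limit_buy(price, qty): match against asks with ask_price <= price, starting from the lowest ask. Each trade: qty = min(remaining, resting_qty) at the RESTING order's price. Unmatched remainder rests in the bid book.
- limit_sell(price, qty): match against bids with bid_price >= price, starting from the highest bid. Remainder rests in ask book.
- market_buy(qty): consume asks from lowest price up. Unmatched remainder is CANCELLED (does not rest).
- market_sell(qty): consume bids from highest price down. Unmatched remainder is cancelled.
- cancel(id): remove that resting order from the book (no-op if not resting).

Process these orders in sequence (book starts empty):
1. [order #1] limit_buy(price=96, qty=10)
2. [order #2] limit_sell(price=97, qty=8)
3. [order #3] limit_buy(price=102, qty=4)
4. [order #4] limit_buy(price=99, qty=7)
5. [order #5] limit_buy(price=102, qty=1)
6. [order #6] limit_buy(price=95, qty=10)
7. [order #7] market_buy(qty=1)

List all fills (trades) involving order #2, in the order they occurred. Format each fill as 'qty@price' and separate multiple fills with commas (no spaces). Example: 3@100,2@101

After op 1 [order #1] limit_buy(price=96, qty=10): fills=none; bids=[#1:10@96] asks=[-]
After op 2 [order #2] limit_sell(price=97, qty=8): fills=none; bids=[#1:10@96] asks=[#2:8@97]
After op 3 [order #3] limit_buy(price=102, qty=4): fills=#3x#2:4@97; bids=[#1:10@96] asks=[#2:4@97]
After op 4 [order #4] limit_buy(price=99, qty=7): fills=#4x#2:4@97; bids=[#4:3@99 #1:10@96] asks=[-]
After op 5 [order #5] limit_buy(price=102, qty=1): fills=none; bids=[#5:1@102 #4:3@99 #1:10@96] asks=[-]
After op 6 [order #6] limit_buy(price=95, qty=10): fills=none; bids=[#5:1@102 #4:3@99 #1:10@96 #6:10@95] asks=[-]
After op 7 [order #7] market_buy(qty=1): fills=none; bids=[#5:1@102 #4:3@99 #1:10@96 #6:10@95] asks=[-]

Answer: 4@97,4@97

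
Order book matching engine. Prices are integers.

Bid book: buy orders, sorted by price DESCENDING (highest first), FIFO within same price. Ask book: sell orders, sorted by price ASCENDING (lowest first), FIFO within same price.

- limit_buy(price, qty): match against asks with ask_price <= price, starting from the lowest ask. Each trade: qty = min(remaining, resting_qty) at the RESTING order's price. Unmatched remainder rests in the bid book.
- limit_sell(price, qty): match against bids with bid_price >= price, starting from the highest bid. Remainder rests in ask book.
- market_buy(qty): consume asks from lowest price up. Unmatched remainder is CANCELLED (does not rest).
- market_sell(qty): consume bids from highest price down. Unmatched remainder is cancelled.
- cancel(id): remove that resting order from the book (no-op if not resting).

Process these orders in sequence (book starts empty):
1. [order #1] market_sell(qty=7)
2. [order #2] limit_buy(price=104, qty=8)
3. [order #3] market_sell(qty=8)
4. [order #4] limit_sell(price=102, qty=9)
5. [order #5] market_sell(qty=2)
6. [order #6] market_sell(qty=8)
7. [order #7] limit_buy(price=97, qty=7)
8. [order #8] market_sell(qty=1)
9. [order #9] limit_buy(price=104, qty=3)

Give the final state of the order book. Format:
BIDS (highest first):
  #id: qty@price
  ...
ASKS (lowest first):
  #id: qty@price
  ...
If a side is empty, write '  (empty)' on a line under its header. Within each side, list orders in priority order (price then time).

After op 1 [order #1] market_sell(qty=7): fills=none; bids=[-] asks=[-]
After op 2 [order #2] limit_buy(price=104, qty=8): fills=none; bids=[#2:8@104] asks=[-]
After op 3 [order #3] market_sell(qty=8): fills=#2x#3:8@104; bids=[-] asks=[-]
After op 4 [order #4] limit_sell(price=102, qty=9): fills=none; bids=[-] asks=[#4:9@102]
After op 5 [order #5] market_sell(qty=2): fills=none; bids=[-] asks=[#4:9@102]
After op 6 [order #6] market_sell(qty=8): fills=none; bids=[-] asks=[#4:9@102]
After op 7 [order #7] limit_buy(price=97, qty=7): fills=none; bids=[#7:7@97] asks=[#4:9@102]
After op 8 [order #8] market_sell(qty=1): fills=#7x#8:1@97; bids=[#7:6@97] asks=[#4:9@102]
After op 9 [order #9] limit_buy(price=104, qty=3): fills=#9x#4:3@102; bids=[#7:6@97] asks=[#4:6@102]

Answer: BIDS (highest first):
  #7: 6@97
ASKS (lowest first):
  #4: 6@102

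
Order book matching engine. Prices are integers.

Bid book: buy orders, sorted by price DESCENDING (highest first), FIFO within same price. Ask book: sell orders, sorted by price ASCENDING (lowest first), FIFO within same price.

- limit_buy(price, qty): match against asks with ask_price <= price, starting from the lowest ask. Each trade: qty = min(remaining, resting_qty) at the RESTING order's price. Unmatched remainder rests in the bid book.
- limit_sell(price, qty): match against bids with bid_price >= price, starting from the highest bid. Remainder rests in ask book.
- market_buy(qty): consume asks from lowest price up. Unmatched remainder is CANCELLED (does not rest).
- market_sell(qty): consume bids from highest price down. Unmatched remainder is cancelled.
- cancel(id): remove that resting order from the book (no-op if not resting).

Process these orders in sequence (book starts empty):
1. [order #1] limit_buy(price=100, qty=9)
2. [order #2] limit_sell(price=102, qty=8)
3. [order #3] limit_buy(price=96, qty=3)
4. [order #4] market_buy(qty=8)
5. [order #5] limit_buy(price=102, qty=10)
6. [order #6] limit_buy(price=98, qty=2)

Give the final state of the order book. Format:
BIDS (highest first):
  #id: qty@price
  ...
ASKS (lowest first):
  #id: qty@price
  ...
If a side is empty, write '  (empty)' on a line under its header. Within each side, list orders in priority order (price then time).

After op 1 [order #1] limit_buy(price=100, qty=9): fills=none; bids=[#1:9@100] asks=[-]
After op 2 [order #2] limit_sell(price=102, qty=8): fills=none; bids=[#1:9@100] asks=[#2:8@102]
After op 3 [order #3] limit_buy(price=96, qty=3): fills=none; bids=[#1:9@100 #3:3@96] asks=[#2:8@102]
After op 4 [order #4] market_buy(qty=8): fills=#4x#2:8@102; bids=[#1:9@100 #3:3@96] asks=[-]
After op 5 [order #5] limit_buy(price=102, qty=10): fills=none; bids=[#5:10@102 #1:9@100 #3:3@96] asks=[-]
After op 6 [order #6] limit_buy(price=98, qty=2): fills=none; bids=[#5:10@102 #1:9@100 #6:2@98 #3:3@96] asks=[-]

Answer: BIDS (highest first):
  #5: 10@102
  #1: 9@100
  #6: 2@98
  #3: 3@96
ASKS (lowest first):
  (empty)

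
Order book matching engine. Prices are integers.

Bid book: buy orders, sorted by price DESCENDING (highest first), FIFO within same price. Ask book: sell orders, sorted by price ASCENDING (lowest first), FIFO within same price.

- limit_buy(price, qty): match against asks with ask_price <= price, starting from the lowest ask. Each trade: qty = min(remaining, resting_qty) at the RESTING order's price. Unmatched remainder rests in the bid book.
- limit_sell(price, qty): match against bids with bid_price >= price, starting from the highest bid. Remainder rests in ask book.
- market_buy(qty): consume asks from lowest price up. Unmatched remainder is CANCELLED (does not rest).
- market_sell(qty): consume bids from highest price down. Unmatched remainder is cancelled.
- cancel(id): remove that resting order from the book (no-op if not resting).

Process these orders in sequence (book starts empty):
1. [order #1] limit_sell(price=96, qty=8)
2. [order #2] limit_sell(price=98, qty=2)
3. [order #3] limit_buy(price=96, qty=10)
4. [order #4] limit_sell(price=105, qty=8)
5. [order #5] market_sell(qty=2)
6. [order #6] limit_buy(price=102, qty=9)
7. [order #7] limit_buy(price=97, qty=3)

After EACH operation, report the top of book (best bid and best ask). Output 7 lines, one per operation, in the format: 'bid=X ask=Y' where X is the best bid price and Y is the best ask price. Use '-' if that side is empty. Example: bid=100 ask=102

Answer: bid=- ask=96
bid=- ask=96
bid=96 ask=98
bid=96 ask=98
bid=- ask=98
bid=102 ask=105
bid=102 ask=105

Derivation:
After op 1 [order #1] limit_sell(price=96, qty=8): fills=none; bids=[-] asks=[#1:8@96]
After op 2 [order #2] limit_sell(price=98, qty=2): fills=none; bids=[-] asks=[#1:8@96 #2:2@98]
After op 3 [order #3] limit_buy(price=96, qty=10): fills=#3x#1:8@96; bids=[#3:2@96] asks=[#2:2@98]
After op 4 [order #4] limit_sell(price=105, qty=8): fills=none; bids=[#3:2@96] asks=[#2:2@98 #4:8@105]
After op 5 [order #5] market_sell(qty=2): fills=#3x#5:2@96; bids=[-] asks=[#2:2@98 #4:8@105]
After op 6 [order #6] limit_buy(price=102, qty=9): fills=#6x#2:2@98; bids=[#6:7@102] asks=[#4:8@105]
After op 7 [order #7] limit_buy(price=97, qty=3): fills=none; bids=[#6:7@102 #7:3@97] asks=[#4:8@105]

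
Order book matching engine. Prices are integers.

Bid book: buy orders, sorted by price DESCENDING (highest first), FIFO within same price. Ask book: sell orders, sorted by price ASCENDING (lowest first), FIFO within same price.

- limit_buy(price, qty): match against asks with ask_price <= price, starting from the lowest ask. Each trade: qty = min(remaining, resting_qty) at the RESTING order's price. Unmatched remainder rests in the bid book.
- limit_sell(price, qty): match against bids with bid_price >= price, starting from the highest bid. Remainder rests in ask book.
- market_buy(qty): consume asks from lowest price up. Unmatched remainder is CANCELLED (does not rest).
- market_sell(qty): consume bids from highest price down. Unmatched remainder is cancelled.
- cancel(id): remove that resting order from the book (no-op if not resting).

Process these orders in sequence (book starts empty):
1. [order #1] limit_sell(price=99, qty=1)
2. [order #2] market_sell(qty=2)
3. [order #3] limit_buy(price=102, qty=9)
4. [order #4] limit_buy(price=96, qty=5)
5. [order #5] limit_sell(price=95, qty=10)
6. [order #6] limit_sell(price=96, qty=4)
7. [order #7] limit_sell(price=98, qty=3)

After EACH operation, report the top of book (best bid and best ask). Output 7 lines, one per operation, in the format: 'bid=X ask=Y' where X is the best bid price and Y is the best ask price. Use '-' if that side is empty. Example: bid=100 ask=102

Answer: bid=- ask=99
bid=- ask=99
bid=102 ask=-
bid=102 ask=-
bid=96 ask=-
bid=- ask=96
bid=- ask=96

Derivation:
After op 1 [order #1] limit_sell(price=99, qty=1): fills=none; bids=[-] asks=[#1:1@99]
After op 2 [order #2] market_sell(qty=2): fills=none; bids=[-] asks=[#1:1@99]
After op 3 [order #3] limit_buy(price=102, qty=9): fills=#3x#1:1@99; bids=[#3:8@102] asks=[-]
After op 4 [order #4] limit_buy(price=96, qty=5): fills=none; bids=[#3:8@102 #4:5@96] asks=[-]
After op 5 [order #5] limit_sell(price=95, qty=10): fills=#3x#5:8@102 #4x#5:2@96; bids=[#4:3@96] asks=[-]
After op 6 [order #6] limit_sell(price=96, qty=4): fills=#4x#6:3@96; bids=[-] asks=[#6:1@96]
After op 7 [order #7] limit_sell(price=98, qty=3): fills=none; bids=[-] asks=[#6:1@96 #7:3@98]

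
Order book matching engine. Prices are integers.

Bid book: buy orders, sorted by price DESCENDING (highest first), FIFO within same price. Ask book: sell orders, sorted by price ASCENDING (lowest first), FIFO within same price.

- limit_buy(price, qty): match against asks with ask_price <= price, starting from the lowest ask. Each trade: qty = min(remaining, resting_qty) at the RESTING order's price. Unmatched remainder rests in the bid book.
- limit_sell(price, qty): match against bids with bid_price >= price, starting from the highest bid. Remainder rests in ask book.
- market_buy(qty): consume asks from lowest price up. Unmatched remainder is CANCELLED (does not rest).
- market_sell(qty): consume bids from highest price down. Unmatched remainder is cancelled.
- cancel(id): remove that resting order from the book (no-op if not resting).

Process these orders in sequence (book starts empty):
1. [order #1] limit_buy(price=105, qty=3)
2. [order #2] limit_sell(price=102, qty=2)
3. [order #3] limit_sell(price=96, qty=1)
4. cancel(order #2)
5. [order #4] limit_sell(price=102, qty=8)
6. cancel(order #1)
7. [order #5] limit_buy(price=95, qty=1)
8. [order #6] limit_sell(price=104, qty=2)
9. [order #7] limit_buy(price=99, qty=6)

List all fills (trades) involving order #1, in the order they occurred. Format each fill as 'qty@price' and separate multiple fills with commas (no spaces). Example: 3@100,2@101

After op 1 [order #1] limit_buy(price=105, qty=3): fills=none; bids=[#1:3@105] asks=[-]
After op 2 [order #2] limit_sell(price=102, qty=2): fills=#1x#2:2@105; bids=[#1:1@105] asks=[-]
After op 3 [order #3] limit_sell(price=96, qty=1): fills=#1x#3:1@105; bids=[-] asks=[-]
After op 4 cancel(order #2): fills=none; bids=[-] asks=[-]
After op 5 [order #4] limit_sell(price=102, qty=8): fills=none; bids=[-] asks=[#4:8@102]
After op 6 cancel(order #1): fills=none; bids=[-] asks=[#4:8@102]
After op 7 [order #5] limit_buy(price=95, qty=1): fills=none; bids=[#5:1@95] asks=[#4:8@102]
After op 8 [order #6] limit_sell(price=104, qty=2): fills=none; bids=[#5:1@95] asks=[#4:8@102 #6:2@104]
After op 9 [order #7] limit_buy(price=99, qty=6): fills=none; bids=[#7:6@99 #5:1@95] asks=[#4:8@102 #6:2@104]

Answer: 2@105,1@105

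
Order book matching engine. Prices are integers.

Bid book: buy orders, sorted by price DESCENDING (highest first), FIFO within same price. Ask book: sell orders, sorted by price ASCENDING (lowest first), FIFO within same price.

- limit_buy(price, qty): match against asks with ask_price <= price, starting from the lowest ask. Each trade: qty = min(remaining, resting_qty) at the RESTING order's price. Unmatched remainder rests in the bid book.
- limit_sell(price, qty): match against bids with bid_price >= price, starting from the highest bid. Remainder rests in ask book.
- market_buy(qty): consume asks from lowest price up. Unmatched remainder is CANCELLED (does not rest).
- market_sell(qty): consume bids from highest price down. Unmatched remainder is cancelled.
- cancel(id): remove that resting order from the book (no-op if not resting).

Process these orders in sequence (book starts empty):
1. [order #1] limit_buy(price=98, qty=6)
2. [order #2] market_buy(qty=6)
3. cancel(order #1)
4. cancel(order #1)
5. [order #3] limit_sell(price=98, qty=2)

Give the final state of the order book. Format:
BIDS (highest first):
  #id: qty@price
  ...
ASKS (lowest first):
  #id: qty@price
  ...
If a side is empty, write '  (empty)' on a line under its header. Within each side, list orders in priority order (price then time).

After op 1 [order #1] limit_buy(price=98, qty=6): fills=none; bids=[#1:6@98] asks=[-]
After op 2 [order #2] market_buy(qty=6): fills=none; bids=[#1:6@98] asks=[-]
After op 3 cancel(order #1): fills=none; bids=[-] asks=[-]
After op 4 cancel(order #1): fills=none; bids=[-] asks=[-]
After op 5 [order #3] limit_sell(price=98, qty=2): fills=none; bids=[-] asks=[#3:2@98]

Answer: BIDS (highest first):
  (empty)
ASKS (lowest first):
  #3: 2@98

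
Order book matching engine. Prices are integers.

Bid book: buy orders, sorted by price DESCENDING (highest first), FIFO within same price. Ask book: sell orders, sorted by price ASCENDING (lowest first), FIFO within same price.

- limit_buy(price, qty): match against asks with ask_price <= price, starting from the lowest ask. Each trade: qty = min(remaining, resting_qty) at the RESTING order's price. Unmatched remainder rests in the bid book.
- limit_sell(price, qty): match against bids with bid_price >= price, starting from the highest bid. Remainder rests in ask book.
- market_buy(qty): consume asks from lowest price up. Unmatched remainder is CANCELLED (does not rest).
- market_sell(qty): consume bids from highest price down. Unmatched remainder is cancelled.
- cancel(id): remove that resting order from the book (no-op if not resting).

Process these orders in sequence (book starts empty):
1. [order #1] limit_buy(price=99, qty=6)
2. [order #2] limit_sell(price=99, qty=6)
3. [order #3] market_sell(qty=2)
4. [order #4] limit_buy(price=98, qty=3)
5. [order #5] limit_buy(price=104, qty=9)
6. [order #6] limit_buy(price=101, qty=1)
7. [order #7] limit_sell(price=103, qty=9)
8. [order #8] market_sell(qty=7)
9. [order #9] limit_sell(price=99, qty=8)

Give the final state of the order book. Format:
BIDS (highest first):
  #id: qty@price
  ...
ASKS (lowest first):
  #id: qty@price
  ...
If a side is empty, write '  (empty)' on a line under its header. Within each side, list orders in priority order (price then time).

After op 1 [order #1] limit_buy(price=99, qty=6): fills=none; bids=[#1:6@99] asks=[-]
After op 2 [order #2] limit_sell(price=99, qty=6): fills=#1x#2:6@99; bids=[-] asks=[-]
After op 3 [order #3] market_sell(qty=2): fills=none; bids=[-] asks=[-]
After op 4 [order #4] limit_buy(price=98, qty=3): fills=none; bids=[#4:3@98] asks=[-]
After op 5 [order #5] limit_buy(price=104, qty=9): fills=none; bids=[#5:9@104 #4:3@98] asks=[-]
After op 6 [order #6] limit_buy(price=101, qty=1): fills=none; bids=[#5:9@104 #6:1@101 #4:3@98] asks=[-]
After op 7 [order #7] limit_sell(price=103, qty=9): fills=#5x#7:9@104; bids=[#6:1@101 #4:3@98] asks=[-]
After op 8 [order #8] market_sell(qty=7): fills=#6x#8:1@101 #4x#8:3@98; bids=[-] asks=[-]
After op 9 [order #9] limit_sell(price=99, qty=8): fills=none; bids=[-] asks=[#9:8@99]

Answer: BIDS (highest first):
  (empty)
ASKS (lowest first):
  #9: 8@99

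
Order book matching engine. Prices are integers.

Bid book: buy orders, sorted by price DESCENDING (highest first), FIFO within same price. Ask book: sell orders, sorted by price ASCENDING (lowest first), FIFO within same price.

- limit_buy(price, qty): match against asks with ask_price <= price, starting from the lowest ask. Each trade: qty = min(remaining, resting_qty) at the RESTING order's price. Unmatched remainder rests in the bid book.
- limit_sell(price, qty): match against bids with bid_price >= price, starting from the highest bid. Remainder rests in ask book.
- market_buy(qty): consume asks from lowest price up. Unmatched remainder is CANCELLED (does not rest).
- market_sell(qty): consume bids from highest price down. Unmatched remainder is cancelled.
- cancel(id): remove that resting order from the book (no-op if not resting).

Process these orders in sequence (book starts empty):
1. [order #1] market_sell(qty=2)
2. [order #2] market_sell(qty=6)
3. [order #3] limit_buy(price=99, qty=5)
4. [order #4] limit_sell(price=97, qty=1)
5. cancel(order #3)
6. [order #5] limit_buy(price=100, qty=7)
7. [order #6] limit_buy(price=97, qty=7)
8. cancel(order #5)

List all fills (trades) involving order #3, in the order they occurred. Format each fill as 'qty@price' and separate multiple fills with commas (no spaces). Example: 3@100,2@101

Answer: 1@99

Derivation:
After op 1 [order #1] market_sell(qty=2): fills=none; bids=[-] asks=[-]
After op 2 [order #2] market_sell(qty=6): fills=none; bids=[-] asks=[-]
After op 3 [order #3] limit_buy(price=99, qty=5): fills=none; bids=[#3:5@99] asks=[-]
After op 4 [order #4] limit_sell(price=97, qty=1): fills=#3x#4:1@99; bids=[#3:4@99] asks=[-]
After op 5 cancel(order #3): fills=none; bids=[-] asks=[-]
After op 6 [order #5] limit_buy(price=100, qty=7): fills=none; bids=[#5:7@100] asks=[-]
After op 7 [order #6] limit_buy(price=97, qty=7): fills=none; bids=[#5:7@100 #6:7@97] asks=[-]
After op 8 cancel(order #5): fills=none; bids=[#6:7@97] asks=[-]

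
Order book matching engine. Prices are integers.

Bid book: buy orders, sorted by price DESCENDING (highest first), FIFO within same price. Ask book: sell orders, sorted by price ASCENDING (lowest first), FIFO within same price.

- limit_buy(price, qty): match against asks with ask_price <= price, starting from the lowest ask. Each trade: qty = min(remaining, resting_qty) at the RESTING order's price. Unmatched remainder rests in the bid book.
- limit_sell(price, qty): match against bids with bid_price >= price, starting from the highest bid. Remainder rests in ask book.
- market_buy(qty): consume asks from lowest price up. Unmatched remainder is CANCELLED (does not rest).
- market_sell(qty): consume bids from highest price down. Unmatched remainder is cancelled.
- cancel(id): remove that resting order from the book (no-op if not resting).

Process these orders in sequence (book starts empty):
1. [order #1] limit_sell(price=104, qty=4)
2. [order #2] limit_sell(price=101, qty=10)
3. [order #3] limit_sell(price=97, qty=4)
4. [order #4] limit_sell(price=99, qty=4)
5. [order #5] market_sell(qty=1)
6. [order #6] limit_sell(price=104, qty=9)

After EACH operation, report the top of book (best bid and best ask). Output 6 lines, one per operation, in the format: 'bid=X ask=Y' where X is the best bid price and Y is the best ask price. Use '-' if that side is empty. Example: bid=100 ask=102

Answer: bid=- ask=104
bid=- ask=101
bid=- ask=97
bid=- ask=97
bid=- ask=97
bid=- ask=97

Derivation:
After op 1 [order #1] limit_sell(price=104, qty=4): fills=none; bids=[-] asks=[#1:4@104]
After op 2 [order #2] limit_sell(price=101, qty=10): fills=none; bids=[-] asks=[#2:10@101 #1:4@104]
After op 3 [order #3] limit_sell(price=97, qty=4): fills=none; bids=[-] asks=[#3:4@97 #2:10@101 #1:4@104]
After op 4 [order #4] limit_sell(price=99, qty=4): fills=none; bids=[-] asks=[#3:4@97 #4:4@99 #2:10@101 #1:4@104]
After op 5 [order #5] market_sell(qty=1): fills=none; bids=[-] asks=[#3:4@97 #4:4@99 #2:10@101 #1:4@104]
After op 6 [order #6] limit_sell(price=104, qty=9): fills=none; bids=[-] asks=[#3:4@97 #4:4@99 #2:10@101 #1:4@104 #6:9@104]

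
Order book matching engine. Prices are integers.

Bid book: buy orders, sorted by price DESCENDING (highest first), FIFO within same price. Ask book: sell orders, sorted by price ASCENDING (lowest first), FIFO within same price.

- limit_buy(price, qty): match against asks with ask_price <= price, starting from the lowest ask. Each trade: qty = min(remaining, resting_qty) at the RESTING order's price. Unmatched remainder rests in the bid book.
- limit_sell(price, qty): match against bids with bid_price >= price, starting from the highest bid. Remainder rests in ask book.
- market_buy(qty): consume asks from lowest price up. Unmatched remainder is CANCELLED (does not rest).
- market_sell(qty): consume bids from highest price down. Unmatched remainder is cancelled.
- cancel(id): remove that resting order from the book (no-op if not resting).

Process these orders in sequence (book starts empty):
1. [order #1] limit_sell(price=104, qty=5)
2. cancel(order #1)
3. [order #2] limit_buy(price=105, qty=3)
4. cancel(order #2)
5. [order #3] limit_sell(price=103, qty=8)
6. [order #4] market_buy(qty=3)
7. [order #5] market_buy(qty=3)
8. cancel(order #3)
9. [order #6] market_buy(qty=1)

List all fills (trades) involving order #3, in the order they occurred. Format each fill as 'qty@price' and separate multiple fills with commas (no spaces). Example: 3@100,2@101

Answer: 3@103,3@103

Derivation:
After op 1 [order #1] limit_sell(price=104, qty=5): fills=none; bids=[-] asks=[#1:5@104]
After op 2 cancel(order #1): fills=none; bids=[-] asks=[-]
After op 3 [order #2] limit_buy(price=105, qty=3): fills=none; bids=[#2:3@105] asks=[-]
After op 4 cancel(order #2): fills=none; bids=[-] asks=[-]
After op 5 [order #3] limit_sell(price=103, qty=8): fills=none; bids=[-] asks=[#3:8@103]
After op 6 [order #4] market_buy(qty=3): fills=#4x#3:3@103; bids=[-] asks=[#3:5@103]
After op 7 [order #5] market_buy(qty=3): fills=#5x#3:3@103; bids=[-] asks=[#3:2@103]
After op 8 cancel(order #3): fills=none; bids=[-] asks=[-]
After op 9 [order #6] market_buy(qty=1): fills=none; bids=[-] asks=[-]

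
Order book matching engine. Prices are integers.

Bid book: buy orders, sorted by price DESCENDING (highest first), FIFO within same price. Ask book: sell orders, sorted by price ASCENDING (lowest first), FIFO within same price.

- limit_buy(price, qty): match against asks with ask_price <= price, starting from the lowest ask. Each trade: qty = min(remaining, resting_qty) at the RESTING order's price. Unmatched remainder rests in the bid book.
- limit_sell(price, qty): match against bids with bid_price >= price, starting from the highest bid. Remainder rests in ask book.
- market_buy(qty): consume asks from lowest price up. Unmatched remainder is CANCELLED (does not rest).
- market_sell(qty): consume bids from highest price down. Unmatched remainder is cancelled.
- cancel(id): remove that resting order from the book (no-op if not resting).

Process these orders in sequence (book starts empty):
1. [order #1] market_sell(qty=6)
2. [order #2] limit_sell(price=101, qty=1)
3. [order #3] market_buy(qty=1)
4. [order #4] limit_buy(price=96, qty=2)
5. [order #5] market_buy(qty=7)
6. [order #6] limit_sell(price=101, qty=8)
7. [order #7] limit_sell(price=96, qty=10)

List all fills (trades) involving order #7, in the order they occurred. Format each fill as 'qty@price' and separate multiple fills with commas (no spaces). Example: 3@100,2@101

Answer: 2@96

Derivation:
After op 1 [order #1] market_sell(qty=6): fills=none; bids=[-] asks=[-]
After op 2 [order #2] limit_sell(price=101, qty=1): fills=none; bids=[-] asks=[#2:1@101]
After op 3 [order #3] market_buy(qty=1): fills=#3x#2:1@101; bids=[-] asks=[-]
After op 4 [order #4] limit_buy(price=96, qty=2): fills=none; bids=[#4:2@96] asks=[-]
After op 5 [order #5] market_buy(qty=7): fills=none; bids=[#4:2@96] asks=[-]
After op 6 [order #6] limit_sell(price=101, qty=8): fills=none; bids=[#4:2@96] asks=[#6:8@101]
After op 7 [order #7] limit_sell(price=96, qty=10): fills=#4x#7:2@96; bids=[-] asks=[#7:8@96 #6:8@101]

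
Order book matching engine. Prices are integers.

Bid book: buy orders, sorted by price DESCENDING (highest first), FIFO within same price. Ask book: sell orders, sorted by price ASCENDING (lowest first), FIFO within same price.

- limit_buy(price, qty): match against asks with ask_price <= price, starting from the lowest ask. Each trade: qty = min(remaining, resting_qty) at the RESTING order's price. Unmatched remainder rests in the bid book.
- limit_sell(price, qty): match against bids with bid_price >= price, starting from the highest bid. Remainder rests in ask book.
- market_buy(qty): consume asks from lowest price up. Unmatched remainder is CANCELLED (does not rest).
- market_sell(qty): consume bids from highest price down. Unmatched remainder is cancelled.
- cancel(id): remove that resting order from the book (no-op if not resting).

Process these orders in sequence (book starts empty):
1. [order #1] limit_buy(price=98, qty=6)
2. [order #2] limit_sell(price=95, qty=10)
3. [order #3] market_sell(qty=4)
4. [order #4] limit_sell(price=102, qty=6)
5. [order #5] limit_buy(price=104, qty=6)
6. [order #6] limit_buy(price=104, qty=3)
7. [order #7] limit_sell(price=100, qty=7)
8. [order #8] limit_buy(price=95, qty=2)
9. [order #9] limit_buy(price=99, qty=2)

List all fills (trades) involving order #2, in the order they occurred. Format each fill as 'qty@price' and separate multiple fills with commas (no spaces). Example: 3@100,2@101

Answer: 6@98,4@95

Derivation:
After op 1 [order #1] limit_buy(price=98, qty=6): fills=none; bids=[#1:6@98] asks=[-]
After op 2 [order #2] limit_sell(price=95, qty=10): fills=#1x#2:6@98; bids=[-] asks=[#2:4@95]
After op 3 [order #3] market_sell(qty=4): fills=none; bids=[-] asks=[#2:4@95]
After op 4 [order #4] limit_sell(price=102, qty=6): fills=none; bids=[-] asks=[#2:4@95 #4:6@102]
After op 5 [order #5] limit_buy(price=104, qty=6): fills=#5x#2:4@95 #5x#4:2@102; bids=[-] asks=[#4:4@102]
After op 6 [order #6] limit_buy(price=104, qty=3): fills=#6x#4:3@102; bids=[-] asks=[#4:1@102]
After op 7 [order #7] limit_sell(price=100, qty=7): fills=none; bids=[-] asks=[#7:7@100 #4:1@102]
After op 8 [order #8] limit_buy(price=95, qty=2): fills=none; bids=[#8:2@95] asks=[#7:7@100 #4:1@102]
After op 9 [order #9] limit_buy(price=99, qty=2): fills=none; bids=[#9:2@99 #8:2@95] asks=[#7:7@100 #4:1@102]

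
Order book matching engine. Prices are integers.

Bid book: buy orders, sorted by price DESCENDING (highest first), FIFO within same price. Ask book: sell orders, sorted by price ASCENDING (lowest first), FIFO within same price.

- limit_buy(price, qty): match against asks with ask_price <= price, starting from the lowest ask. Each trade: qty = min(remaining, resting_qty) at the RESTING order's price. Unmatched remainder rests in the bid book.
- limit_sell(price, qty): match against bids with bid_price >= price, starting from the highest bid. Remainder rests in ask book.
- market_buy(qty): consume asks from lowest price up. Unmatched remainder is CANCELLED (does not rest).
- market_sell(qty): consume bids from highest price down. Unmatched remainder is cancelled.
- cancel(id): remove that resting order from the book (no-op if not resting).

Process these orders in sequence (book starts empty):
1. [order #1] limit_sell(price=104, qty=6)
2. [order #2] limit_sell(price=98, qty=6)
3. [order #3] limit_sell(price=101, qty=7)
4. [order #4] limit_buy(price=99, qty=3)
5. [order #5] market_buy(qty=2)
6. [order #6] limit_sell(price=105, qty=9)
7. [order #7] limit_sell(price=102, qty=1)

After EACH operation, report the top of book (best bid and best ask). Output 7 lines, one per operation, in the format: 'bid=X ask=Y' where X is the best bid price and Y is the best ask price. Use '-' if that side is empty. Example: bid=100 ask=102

Answer: bid=- ask=104
bid=- ask=98
bid=- ask=98
bid=- ask=98
bid=- ask=98
bid=- ask=98
bid=- ask=98

Derivation:
After op 1 [order #1] limit_sell(price=104, qty=6): fills=none; bids=[-] asks=[#1:6@104]
After op 2 [order #2] limit_sell(price=98, qty=6): fills=none; bids=[-] asks=[#2:6@98 #1:6@104]
After op 3 [order #3] limit_sell(price=101, qty=7): fills=none; bids=[-] asks=[#2:6@98 #3:7@101 #1:6@104]
After op 4 [order #4] limit_buy(price=99, qty=3): fills=#4x#2:3@98; bids=[-] asks=[#2:3@98 #3:7@101 #1:6@104]
After op 5 [order #5] market_buy(qty=2): fills=#5x#2:2@98; bids=[-] asks=[#2:1@98 #3:7@101 #1:6@104]
After op 6 [order #6] limit_sell(price=105, qty=9): fills=none; bids=[-] asks=[#2:1@98 #3:7@101 #1:6@104 #6:9@105]
After op 7 [order #7] limit_sell(price=102, qty=1): fills=none; bids=[-] asks=[#2:1@98 #3:7@101 #7:1@102 #1:6@104 #6:9@105]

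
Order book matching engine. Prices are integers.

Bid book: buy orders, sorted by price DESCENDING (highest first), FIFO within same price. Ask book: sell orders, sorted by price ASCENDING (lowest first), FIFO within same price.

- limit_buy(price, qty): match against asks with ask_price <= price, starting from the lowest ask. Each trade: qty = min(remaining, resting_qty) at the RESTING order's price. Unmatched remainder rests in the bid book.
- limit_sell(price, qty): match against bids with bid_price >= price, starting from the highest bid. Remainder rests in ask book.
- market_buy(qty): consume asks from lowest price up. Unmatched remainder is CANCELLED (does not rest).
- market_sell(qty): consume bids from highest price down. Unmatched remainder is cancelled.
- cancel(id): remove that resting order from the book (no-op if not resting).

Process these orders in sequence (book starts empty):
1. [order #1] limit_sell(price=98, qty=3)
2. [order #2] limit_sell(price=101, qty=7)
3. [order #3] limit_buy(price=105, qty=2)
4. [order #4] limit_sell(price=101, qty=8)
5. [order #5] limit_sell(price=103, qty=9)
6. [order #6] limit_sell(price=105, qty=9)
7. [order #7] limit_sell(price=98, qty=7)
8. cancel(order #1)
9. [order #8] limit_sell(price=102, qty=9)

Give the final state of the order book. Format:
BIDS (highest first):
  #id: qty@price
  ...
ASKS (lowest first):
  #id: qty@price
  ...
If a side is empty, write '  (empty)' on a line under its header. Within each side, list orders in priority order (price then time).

After op 1 [order #1] limit_sell(price=98, qty=3): fills=none; bids=[-] asks=[#1:3@98]
After op 2 [order #2] limit_sell(price=101, qty=7): fills=none; bids=[-] asks=[#1:3@98 #2:7@101]
After op 3 [order #3] limit_buy(price=105, qty=2): fills=#3x#1:2@98; bids=[-] asks=[#1:1@98 #2:7@101]
After op 4 [order #4] limit_sell(price=101, qty=8): fills=none; bids=[-] asks=[#1:1@98 #2:7@101 #4:8@101]
After op 5 [order #5] limit_sell(price=103, qty=9): fills=none; bids=[-] asks=[#1:1@98 #2:7@101 #4:8@101 #5:9@103]
After op 6 [order #6] limit_sell(price=105, qty=9): fills=none; bids=[-] asks=[#1:1@98 #2:7@101 #4:8@101 #5:9@103 #6:9@105]
After op 7 [order #7] limit_sell(price=98, qty=7): fills=none; bids=[-] asks=[#1:1@98 #7:7@98 #2:7@101 #4:8@101 #5:9@103 #6:9@105]
After op 8 cancel(order #1): fills=none; bids=[-] asks=[#7:7@98 #2:7@101 #4:8@101 #5:9@103 #6:9@105]
After op 9 [order #8] limit_sell(price=102, qty=9): fills=none; bids=[-] asks=[#7:7@98 #2:7@101 #4:8@101 #8:9@102 #5:9@103 #6:9@105]

Answer: BIDS (highest first):
  (empty)
ASKS (lowest first):
  #7: 7@98
  #2: 7@101
  #4: 8@101
  #8: 9@102
  #5: 9@103
  #6: 9@105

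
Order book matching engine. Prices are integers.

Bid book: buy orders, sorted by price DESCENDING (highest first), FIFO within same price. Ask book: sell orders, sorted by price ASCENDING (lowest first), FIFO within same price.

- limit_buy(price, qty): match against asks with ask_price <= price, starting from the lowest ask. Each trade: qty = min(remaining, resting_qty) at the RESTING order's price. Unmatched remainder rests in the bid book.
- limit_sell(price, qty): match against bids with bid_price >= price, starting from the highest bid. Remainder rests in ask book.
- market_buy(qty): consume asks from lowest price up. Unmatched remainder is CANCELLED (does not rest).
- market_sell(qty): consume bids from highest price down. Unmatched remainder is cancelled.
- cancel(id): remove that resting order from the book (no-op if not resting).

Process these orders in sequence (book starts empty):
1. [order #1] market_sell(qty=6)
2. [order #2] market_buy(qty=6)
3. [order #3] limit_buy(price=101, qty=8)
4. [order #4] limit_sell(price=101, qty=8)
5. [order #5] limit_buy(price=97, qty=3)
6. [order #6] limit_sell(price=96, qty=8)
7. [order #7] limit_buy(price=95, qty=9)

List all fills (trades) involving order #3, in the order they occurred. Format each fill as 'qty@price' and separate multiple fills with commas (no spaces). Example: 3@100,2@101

Answer: 8@101

Derivation:
After op 1 [order #1] market_sell(qty=6): fills=none; bids=[-] asks=[-]
After op 2 [order #2] market_buy(qty=6): fills=none; bids=[-] asks=[-]
After op 3 [order #3] limit_buy(price=101, qty=8): fills=none; bids=[#3:8@101] asks=[-]
After op 4 [order #4] limit_sell(price=101, qty=8): fills=#3x#4:8@101; bids=[-] asks=[-]
After op 5 [order #5] limit_buy(price=97, qty=3): fills=none; bids=[#5:3@97] asks=[-]
After op 6 [order #6] limit_sell(price=96, qty=8): fills=#5x#6:3@97; bids=[-] asks=[#6:5@96]
After op 7 [order #7] limit_buy(price=95, qty=9): fills=none; bids=[#7:9@95] asks=[#6:5@96]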